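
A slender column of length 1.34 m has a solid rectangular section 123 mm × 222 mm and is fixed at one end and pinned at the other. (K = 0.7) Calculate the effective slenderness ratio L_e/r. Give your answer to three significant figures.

λ ≈ 26.4

For a rectangle r_min = b/√12 = 123/√12 = 35.51 mm
L_e = K·L = 0.7 × 1.34 m = 0.9380 m = 938.00 mm
λ = L_e / r_min = 938.00 / 35.51 = 26.4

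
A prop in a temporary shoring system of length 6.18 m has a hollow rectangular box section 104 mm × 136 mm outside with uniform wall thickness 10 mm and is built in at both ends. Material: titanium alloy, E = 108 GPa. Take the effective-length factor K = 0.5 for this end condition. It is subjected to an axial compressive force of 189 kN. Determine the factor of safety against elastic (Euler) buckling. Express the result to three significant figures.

Inner dimensions: h_i = 136 − 2×10 = 116.0 mm, b_i = 104 − 2×10 = 84.00 mm
Weak-axis I_min = (h_o·b_o³ − h_i·b_i³)/12 with b_o = 104, b_i = 84.00 mm (shorter outer/inner sides).
I_min = (136×104³ − 116.0×84.00³)/12 = 7.019×10^6 mm⁴
I = 7.019×10^6 mm⁴ = 7.019×10^-6 m⁴
Effective length L_e = K·L = 0.5 × 6.18 = 3.090 m
P_cr = π²EI / L_e² = π² × 108×10⁹ × 7.019×10^-6 / 3.090² = 7.836×10^5 N
Factor of safety n = P_cr / P = 783.58 / 189 = 4.15

n ≈ 4.15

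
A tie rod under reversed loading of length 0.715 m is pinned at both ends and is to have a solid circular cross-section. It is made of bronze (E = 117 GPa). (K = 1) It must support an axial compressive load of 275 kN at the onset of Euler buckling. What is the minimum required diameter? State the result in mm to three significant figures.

L_e = K·L = 1 × 0.715 = 0.7150 m
Required I = P_cr·L_e²/(π²E) = 2.750×10^5 × 0.7150² / (π² × 1.17×10^11) = 1.217×10^-7 m⁴
I_req = 1.217×10^5 mm⁴
Solid circle: I = πd⁴/64  ⇒  d = (64I/π)^(1/4) = (64×1.217×10^5/π)^(1/4) = 39.7 mm

d ≈ 39.7 mm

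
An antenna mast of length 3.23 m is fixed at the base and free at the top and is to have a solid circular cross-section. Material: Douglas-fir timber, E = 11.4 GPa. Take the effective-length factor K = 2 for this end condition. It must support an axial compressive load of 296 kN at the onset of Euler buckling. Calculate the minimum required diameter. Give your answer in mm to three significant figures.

d ≈ 217 mm

L_e = K·L = 2 × 3.23 = 6.460 m
Required I = P_cr·L_e²/(π²E) = 2.960×10^5 × 6.460² / (π² × 1.14×10^10) = 1.098×10^-4 m⁴
I_req = 1.098×10^8 mm⁴
Solid circle: I = πd⁴/64  ⇒  d = (64I/π)^(1/4) = (64×1.098×10^8/π)^(1/4) = 217 mm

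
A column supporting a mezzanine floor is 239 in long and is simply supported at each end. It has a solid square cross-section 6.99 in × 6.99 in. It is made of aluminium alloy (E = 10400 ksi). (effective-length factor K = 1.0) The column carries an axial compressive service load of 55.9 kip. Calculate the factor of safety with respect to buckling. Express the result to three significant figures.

n ≈ 6.40

I = a⁴/12 = 6.99⁴/12 = 198.9 in⁴
Effective length L_e = K·L = 1 × 239 = 239.0 in
P_cr = π²EI / L_e² = π² × 10400×10³ × 198.9 / 239.0² = 3.575×10^5 lb
Factor of safety n = P_cr / P = 357.49 / 55.9 = 6.40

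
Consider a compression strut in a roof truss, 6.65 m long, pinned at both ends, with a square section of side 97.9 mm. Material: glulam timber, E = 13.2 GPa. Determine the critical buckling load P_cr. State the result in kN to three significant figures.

P_cr ≈ 22.6 kN

I = a⁴/12 = 97.9⁴/12 = 7.655×10^6 mm⁴
I = 7.655×10^6 mm⁴ = 7.655×10^-6 m⁴
Effective length L_e = K·L = 1 × 6.65 = 6.650 m
P_cr = π²EI / L_e² = π² × 13.2×10⁹ × 7.655×10^-6 / 6.650² = 2.255×10^4 N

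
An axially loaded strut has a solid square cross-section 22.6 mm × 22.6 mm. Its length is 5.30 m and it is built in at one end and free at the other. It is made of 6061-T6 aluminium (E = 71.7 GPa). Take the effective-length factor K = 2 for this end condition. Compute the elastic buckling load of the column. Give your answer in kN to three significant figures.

I = a⁴/12 = 22.6⁴/12 = 2.174×10^4 mm⁴
I = 2.174×10^4 mm⁴ = 2.174×10^-8 m⁴
Effective length L_e = K·L = 2 × 5.30 = 10.60 m
P_cr = π²EI / L_e² = π² × 71.7×10⁹ × 2.174×10^-8 / 10.60² = 136.9 N

P_cr ≈ 0.137 kN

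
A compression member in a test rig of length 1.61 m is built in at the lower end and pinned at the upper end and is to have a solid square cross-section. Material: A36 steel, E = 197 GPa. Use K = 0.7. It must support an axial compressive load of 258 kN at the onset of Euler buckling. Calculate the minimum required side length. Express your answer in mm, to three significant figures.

a ≈ 37.7 mm

L_e = K·L = 0.7 × 1.61 = 1.127 m
Required I = P_cr·L_e²/(π²E) = 2.580×10^5 × 1.127² / (π² × 1.97×10^11) = 1.685×10^-7 m⁴
I_req = 1.685×10^5 mm⁴
Solid square: I = a⁴/12  ⇒  a = (12I)^(1/4) = (12×1.685×10^5)^(1/4) = 37.7 mm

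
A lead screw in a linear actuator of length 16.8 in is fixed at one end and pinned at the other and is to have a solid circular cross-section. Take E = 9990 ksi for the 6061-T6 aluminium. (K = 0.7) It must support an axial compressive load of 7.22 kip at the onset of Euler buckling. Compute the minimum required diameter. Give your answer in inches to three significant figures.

d ≈ 0.674 in

L_e = K·L = 0.7 × 16.8 = 11.76 in
Required I = P_cr·L_e²/(π²E) = 7.220×10^3 × 11.76² / (π² × 9.99×10^6) = 1.013×10^-2 in⁴
Solid circle: I = πd⁴/64  ⇒  d = (64I/π)^(1/4) = (64×1.013×10^-2/π)^(1/4) = 0.674 in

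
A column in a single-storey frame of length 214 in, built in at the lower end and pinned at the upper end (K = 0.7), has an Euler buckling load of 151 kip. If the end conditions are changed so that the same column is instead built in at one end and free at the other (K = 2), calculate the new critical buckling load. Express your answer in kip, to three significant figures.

P_cr ∝ 1/K², so P_cr,new = P_cr,old × (K_old/K_new)² = 151 × (0.7/2)²
= 151 × 0.1225 = 18.5 kip

P_cr ≈ 18.5 kip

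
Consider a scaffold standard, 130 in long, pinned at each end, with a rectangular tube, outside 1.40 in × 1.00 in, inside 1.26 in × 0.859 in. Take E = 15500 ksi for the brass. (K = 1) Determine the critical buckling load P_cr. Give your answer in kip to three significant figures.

Weak-axis I_min = (h_o·b_o³ − h_i·b_i³)/12 with b_o = 1.00, b_i = 0.8590 in (shorter outer/inner sides).
I_min = (1.40×1.00³ − 1.260×0.8590³)/12 = 5.011×10^-2 in⁴
Effective length L_e = K·L = 1 × 130 = 130.0 in
P_cr = π²EI / L_e² = π² × 15500×10³ × 5.011×10^-2 / 130.0² = 453.6 lb

P_cr ≈ 0.454 kip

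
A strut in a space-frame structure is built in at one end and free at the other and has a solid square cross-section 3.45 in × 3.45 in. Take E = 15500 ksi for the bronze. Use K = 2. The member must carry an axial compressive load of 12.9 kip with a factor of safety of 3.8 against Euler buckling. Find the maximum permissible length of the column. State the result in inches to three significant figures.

I = a⁴/12 = 3.45⁴/12 = 11.81 in⁴
Required critical load P_cr = n·P = 3.8 × 12.9 = 49.02 kip = 4.902×10^4 lb
From P_cr = π²EI/(K·L)²:  L = (1/K)·√(π²EI/P_cr) = (1/2)·√(π²×1.55×10^7×11.81/4.902×10^4)
L = 96.0 in

L_max ≈ 96.0 in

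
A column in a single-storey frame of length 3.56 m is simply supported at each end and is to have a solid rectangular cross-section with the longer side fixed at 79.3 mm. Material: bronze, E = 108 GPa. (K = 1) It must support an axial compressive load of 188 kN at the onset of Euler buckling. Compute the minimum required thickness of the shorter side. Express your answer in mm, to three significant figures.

b ≈ 69.7 mm

L_e = K·L = 1 × 3.56 = 3.560 m
Required I = P_cr·L_e²/(π²E) = 1.880×10^5 × 3.560² / (π² × 1.08×10^11) = 2.235×10^-6 m⁴
I_req = 2.235×10^6 mm⁴
Rectangle, weak axis: I_min = h·b³/12 with h = 79.3 mm fixed  ⇒  b = (12I/h)^(1/3) = 69.7 mm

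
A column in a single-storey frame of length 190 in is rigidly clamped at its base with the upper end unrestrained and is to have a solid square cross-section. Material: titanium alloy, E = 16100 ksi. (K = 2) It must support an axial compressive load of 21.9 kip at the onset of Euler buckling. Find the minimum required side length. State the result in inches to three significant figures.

a ≈ 3.93 in

L_e = K·L = 2 × 190 = 380.0 in
Required I = P_cr·L_e²/(π²E) = 2.190×10^4 × 380.0² / (π² × 1.61×10^7) = 19.90 in⁴
Solid square: I = a⁴/12  ⇒  a = (12I)^(1/4) = (12×19.90)^(1/4) = 3.93 in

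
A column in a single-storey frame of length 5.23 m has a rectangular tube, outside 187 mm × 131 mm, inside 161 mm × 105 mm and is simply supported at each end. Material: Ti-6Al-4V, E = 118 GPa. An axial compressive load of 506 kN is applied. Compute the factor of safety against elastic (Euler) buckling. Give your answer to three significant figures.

Weak-axis I_min = (h_o·b_o³ − h_i·b_i³)/12 with b_o = 131, b_i = 105.0 mm (shorter outer/inner sides).
I_min = (187×131³ − 161.0×105.0³)/12 = 1.950×10^7 mm⁴
I = 1.950×10^7 mm⁴ = 1.950×10^-5 m⁴
Effective length L_e = K·L = 1 × 5.23 = 5.230 m
P_cr = π²EI / L_e² = π² × 118×10⁹ × 1.950×10^-5 / 5.230² = 8.303×10^5 N
Factor of safety n = P_cr / P = 830.31 / 506 = 1.64

n ≈ 1.64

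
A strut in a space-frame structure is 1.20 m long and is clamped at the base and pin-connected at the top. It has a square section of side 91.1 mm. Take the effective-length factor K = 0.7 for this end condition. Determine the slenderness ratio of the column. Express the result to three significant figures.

I = a⁴/12 = 91.1⁴/12 = 5.740×10^6 mm⁴
A = 8.299×10^3 mm²;  r_min = √(I/A) = √(5.740×10^6/8.299×10^3) = 26.30 mm
L_e = K·L = 0.7 × 1.20 m = 0.8400 m = 840.00 mm
λ = L_e / r_min = 840.00 / 26.30 = 31.9

λ ≈ 31.9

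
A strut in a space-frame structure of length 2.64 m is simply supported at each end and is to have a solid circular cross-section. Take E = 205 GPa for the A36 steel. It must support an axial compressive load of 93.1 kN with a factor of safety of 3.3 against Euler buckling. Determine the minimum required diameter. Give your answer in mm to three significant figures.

d ≈ 68.1 mm

Required P_cr = n·P = 3.3 × 93.1 = 307.2 kN
L_e = K·L = 1 × 2.64 = 2.640 m
Required I = P_cr·L_e²/(π²E) = 3.072×10^5 × 2.640² / (π² × 2.05×10^11) = 1.058×10^-6 m⁴
I_req = 1.058×10^6 mm⁴
Solid circle: I = πd⁴/64  ⇒  d = (64I/π)^(1/4) = (64×1.058×10^6/π)^(1/4) = 68.1 mm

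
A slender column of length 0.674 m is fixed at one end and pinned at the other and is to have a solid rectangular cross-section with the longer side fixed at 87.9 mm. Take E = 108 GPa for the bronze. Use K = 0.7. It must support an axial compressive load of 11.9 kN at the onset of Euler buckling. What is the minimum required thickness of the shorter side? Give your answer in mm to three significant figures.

b ≈ 6.97 mm

L_e = K·L = 0.7 × 0.674 = 0.4718 m
Required I = P_cr·L_e²/(π²E) = 1.190×10^4 × 0.4718² / (π² × 1.08×10^11) = 2.485×10^-9 m⁴
I_req = 2.485×10^3 mm⁴
Rectangle, weak axis: I_min = h·b³/12 with h = 87.9 mm fixed  ⇒  b = (12I/h)^(1/3) = 6.97 mm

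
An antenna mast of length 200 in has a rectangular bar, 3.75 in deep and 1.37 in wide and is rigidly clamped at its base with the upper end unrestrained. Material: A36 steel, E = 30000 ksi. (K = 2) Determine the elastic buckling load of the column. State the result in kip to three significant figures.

P_cr ≈ 1.49 kip

Buckling occurs about the weak axis: I_min = h·b³/12 with b = 1.37 in (the shorter side).
I_min = 3.75×1.37³/12 = 0.8035 in⁴
Effective length L_e = K·L = 2 × 200 = 400.0 in
P_cr = π²EI / L_e² = π² × 30000×10³ × 0.8035 / 400.0² = 1.487×10^3 lb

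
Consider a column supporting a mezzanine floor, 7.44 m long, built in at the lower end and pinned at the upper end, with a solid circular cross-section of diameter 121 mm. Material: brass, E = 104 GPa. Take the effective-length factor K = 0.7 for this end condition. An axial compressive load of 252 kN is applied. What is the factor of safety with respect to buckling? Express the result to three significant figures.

n ≈ 1.58

I = πd⁴/64 = π×121⁴/64 = 1.052×10^7 mm⁴
I = 1.052×10^7 mm⁴ = 1.052×10^-5 m⁴
Effective length L_e = K·L = 0.7 × 7.44 = 5.208 m
P_cr = π²EI / L_e² = π² × 104×10⁹ × 1.052×10^-5 / 5.208² = 3.982×10^5 N
Factor of safety n = P_cr / P = 398.20 / 252 = 1.58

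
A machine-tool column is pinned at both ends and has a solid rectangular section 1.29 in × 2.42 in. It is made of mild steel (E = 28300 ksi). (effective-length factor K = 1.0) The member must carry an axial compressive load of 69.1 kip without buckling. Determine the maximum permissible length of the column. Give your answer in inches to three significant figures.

L_max ≈ 41.8 in

Buckling occurs about the weak axis: I_min = h·b³/12 with b = 1.29 in (the shorter side).
I_min = 2.42×1.29³/12 = 0.4329 in⁴
At the buckling limit P_cr = P = 6.910×10^4 lb
From P_cr = π²EI/(K·L)²:  L = (1/K)·√(π²EI/P_cr) = (1/1)·√(π²×2.83×10^7×0.4329/6.910×10^4)
L = 41.8 in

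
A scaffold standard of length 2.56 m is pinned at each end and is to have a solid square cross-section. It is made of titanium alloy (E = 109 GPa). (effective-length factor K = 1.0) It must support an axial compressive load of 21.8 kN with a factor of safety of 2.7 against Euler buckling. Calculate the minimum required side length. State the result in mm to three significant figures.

a ≈ 45.5 mm

Required P_cr = n·P = 2.7 × 21.8 = 58.86 kN
L_e = K·L = 1 × 2.56 = 2.560 m
Required I = P_cr·L_e²/(π²E) = 5.886×10^4 × 2.560² / (π² × 1.09×10^11) = 3.586×10^-7 m⁴
I_req = 3.586×10^5 mm⁴
Solid square: I = a⁴/12  ⇒  a = (12I)^(1/4) = (12×3.586×10^5)^(1/4) = 45.5 mm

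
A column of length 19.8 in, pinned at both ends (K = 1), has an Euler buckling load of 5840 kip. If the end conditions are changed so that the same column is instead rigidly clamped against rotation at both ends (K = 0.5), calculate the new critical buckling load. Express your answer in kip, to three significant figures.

P_cr ≈ 23400 kip

P_cr ∝ 1/K², so P_cr,new = P_cr,old × (K_old/K_new)² = 5840 × (1/0.5)²
= 5840 × 4.000 = 23400 kip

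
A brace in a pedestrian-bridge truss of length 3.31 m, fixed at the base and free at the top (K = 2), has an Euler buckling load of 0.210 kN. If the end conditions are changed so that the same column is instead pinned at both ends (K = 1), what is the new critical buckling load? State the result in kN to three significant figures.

P_cr ≈ 0.840 kN

P_cr ∝ 1/K², so P_cr,new = P_cr,old × (K_old/K_new)² = 0.210 × (2/1)²
= 0.210 × 4.000 = 0.840 kN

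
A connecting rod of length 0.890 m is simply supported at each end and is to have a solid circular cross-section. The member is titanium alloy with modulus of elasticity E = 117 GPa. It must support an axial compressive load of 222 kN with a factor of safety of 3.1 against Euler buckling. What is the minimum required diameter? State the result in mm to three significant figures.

Required P_cr = n·P = 3.1 × 222 = 688.2 kN
L_e = K·L = 1 × 0.890 = 0.8900 m
Required I = P_cr·L_e²/(π²E) = 6.882×10^5 × 0.8900² / (π² × 1.17×10^11) = 4.721×10^-7 m⁴
I_req = 4.721×10^5 mm⁴
Solid circle: I = πd⁴/64  ⇒  d = (64I/π)^(1/4) = (64×4.721×10^5/π)^(1/4) = 55.7 mm

d ≈ 55.7 mm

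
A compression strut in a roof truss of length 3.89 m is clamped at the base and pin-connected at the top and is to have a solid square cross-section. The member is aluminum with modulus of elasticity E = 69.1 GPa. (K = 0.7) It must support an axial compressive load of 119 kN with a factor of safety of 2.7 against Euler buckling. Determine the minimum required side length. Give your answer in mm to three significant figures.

Required P_cr = n·P = 2.7 × 119 = 321.3 kN
L_e = K·L = 0.7 × 3.89 = 2.723 m
Required I = P_cr·L_e²/(π²E) = 3.213×10^5 × 2.723² / (π² × 6.91×10^10) = 3.493×10^-6 m⁴
I_req = 3.493×10^6 mm⁴
Solid square: I = a⁴/12  ⇒  a = (12I)^(1/4) = (12×3.493×10^6)^(1/4) = 80.5 mm

a ≈ 80.5 mm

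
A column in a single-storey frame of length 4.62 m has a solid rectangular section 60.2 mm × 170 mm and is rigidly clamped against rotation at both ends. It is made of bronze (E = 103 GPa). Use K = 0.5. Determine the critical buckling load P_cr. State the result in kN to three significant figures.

P_cr ≈ 589 kN

Buckling occurs about the weak axis: I_min = h·b³/12 with b = 60.2 mm (the shorter side).
I_min = 170×60.2³/12 = 3.091×10^6 mm⁴
I = 3.091×10^6 mm⁴ = 3.091×10^-6 m⁴
Effective length L_e = K·L = 0.5 × 4.62 = 2.310 m
P_cr = π²EI / L_e² = π² × 103×10⁹ × 3.091×10^-6 / 2.310² = 5.888×10^5 N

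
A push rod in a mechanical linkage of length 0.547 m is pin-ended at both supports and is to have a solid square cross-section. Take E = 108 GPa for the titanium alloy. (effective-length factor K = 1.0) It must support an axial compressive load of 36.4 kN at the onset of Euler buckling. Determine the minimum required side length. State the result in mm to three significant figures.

a ≈ 18.7 mm

L_e = K·L = 1 × 0.547 = 0.5470 m
Required I = P_cr·L_e²/(π²E) = 3.640×10^4 × 0.5470² / (π² × 1.08×10^11) = 1.022×10^-8 m⁴
I_req = 1.022×10^4 mm⁴
Solid square: I = a⁴/12  ⇒  a = (12I)^(1/4) = (12×1.022×10^4)^(1/4) = 18.7 mm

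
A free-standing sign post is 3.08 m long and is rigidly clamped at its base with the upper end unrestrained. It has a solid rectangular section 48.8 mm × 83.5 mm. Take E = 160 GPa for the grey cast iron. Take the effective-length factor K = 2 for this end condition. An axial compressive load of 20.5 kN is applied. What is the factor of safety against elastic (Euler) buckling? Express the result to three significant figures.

Buckling occurs about the weak axis: I_min = h·b³/12 with b = 48.8 mm (the shorter side).
I_min = 83.5×48.8³/12 = 8.087×10^5 mm⁴
I = 8.087×10^5 mm⁴ = 8.087×10^-7 m⁴
Effective length L_e = K·L = 2 × 3.08 = 6.160 m
P_cr = π²EI / L_e² = π² × 160×10⁹ × 8.087×10^-7 / 6.160² = 3.365×10^4 N
Factor of safety n = P_cr / P = 33.653 / 20.5 = 1.64

n ≈ 1.64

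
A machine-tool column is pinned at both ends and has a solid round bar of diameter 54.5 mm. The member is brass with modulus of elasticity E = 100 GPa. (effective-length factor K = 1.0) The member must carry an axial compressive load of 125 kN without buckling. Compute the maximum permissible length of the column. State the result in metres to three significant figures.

I = πd⁴/64 = π×54.5⁴/64 = 4.331×10^5 mm⁴
I = 4.331×10^-7 m⁴
At the buckling limit P_cr = P = 1.250×10^5 N
From P_cr = π²EI/(K·L)²:  L = (1/K)·√(π²EI/P_cr) = (1/1)·√(π²×1.00×10^11×4.331×10^-7/1.250×10^5)
L = 1.85 m

L_max ≈ 1.85 m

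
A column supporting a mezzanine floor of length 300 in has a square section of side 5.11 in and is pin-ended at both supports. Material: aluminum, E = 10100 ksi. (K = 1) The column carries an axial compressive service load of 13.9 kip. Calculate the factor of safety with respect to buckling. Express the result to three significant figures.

n ≈ 4.53

I = a⁴/12 = 5.11⁴/12 = 56.82 in⁴
Effective length L_e = K·L = 1 × 300 = 300.0 in
P_cr = π²EI / L_e² = π² × 10100×10³ × 56.82 / 300.0² = 6.293×10^4 lb
Factor of safety n = P_cr / P = 62.933 / 13.9 = 4.53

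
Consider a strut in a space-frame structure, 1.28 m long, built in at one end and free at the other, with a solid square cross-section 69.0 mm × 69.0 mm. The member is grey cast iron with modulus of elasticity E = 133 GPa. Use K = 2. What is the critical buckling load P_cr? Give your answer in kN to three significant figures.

P_cr ≈ 378 kN

I = a⁴/12 = 69.0⁴/12 = 1.889×10^6 mm⁴
I = 1.889×10^6 mm⁴ = 1.889×10^-6 m⁴
Effective length L_e = K·L = 2 × 1.28 = 2.560 m
P_cr = π²EI / L_e² = π² × 133×10⁹ × 1.889×10^-6 / 2.560² = 3.783×10^5 N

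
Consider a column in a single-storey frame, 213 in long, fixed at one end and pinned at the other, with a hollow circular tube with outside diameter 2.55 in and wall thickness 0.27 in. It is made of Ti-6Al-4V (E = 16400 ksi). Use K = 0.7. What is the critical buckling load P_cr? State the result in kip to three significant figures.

Inner diameter d_i = 2.55 − 2×0.27 = 2.010 in
I = π(d_o⁴ − d_i⁴)/64 = π(2.55⁴ − 2.010⁴)/64 = 1.274 in⁴
Effective length L_e = K·L = 0.7 × 213 = 149.1 in
P_cr = π²EI / L_e² = π² × 16400×10³ × 1.274 / 149.1² = 9.278×10^3 lb

P_cr ≈ 9.28 kip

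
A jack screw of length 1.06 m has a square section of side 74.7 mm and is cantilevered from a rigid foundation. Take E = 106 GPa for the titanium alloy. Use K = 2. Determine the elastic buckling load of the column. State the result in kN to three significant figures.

P_cr ≈ 604 kN

I = a⁴/12 = 74.7⁴/12 = 2.595×10^6 mm⁴
I = 2.595×10^6 mm⁴ = 2.595×10^-6 m⁴
Effective length L_e = K·L = 2 × 1.06 = 2.120 m
P_cr = π²EI / L_e² = π² × 106×10⁹ × 2.595×10^-6 / 2.120² = 6.040×10^5 N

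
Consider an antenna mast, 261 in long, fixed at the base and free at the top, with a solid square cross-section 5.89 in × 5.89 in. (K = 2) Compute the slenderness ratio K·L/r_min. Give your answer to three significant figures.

For a square r = a/√12 = 5.89/√12 = 1.700 in
L_e = K·L = 2 × 261 = 522.0 in
λ = L_e / r_min = 522.00 / 1.700 = 307

λ ≈ 307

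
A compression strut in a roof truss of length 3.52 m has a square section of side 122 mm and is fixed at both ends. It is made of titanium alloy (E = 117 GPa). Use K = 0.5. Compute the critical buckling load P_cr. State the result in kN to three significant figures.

P_cr ≈ 6880 kN

I = a⁴/12 = 122⁴/12 = 1.846×10^7 mm⁴
I = 1.846×10^7 mm⁴ = 1.846×10^-5 m⁴
Effective length L_e = K·L = 0.5 × 3.52 = 1.760 m
P_cr = π²EI / L_e² = π² × 117×10⁹ × 1.846×10^-5 / 1.760² = 6.882×10^6 N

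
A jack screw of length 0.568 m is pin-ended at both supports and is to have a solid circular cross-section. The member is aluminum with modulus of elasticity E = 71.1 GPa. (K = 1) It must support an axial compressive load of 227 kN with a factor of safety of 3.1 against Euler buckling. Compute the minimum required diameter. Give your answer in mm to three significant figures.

d ≈ 50.7 mm

Required P_cr = n·P = 3.1 × 227 = 703.7 kN
L_e = K·L = 1 × 0.568 = 0.5680 m
Required I = P_cr·L_e²/(π²E) = 7.037×10^5 × 0.5680² / (π² × 7.11×10^10) = 3.235×10^-7 m⁴
I_req = 3.235×10^5 mm⁴
Solid circle: I = πd⁴/64  ⇒  d = (64I/π)^(1/4) = (64×3.235×10^5/π)^(1/4) = 50.7 mm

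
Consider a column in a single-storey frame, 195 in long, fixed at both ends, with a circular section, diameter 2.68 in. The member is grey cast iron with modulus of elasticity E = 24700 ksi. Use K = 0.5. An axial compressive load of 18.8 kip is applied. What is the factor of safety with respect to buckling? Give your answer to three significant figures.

n ≈ 3.45

I = πd⁴/64 = π×2.68⁴/64 = 2.532 in⁴
Effective length L_e = K·L = 0.5 × 195 = 97.50 in
P_cr = π²EI / L_e² = π² × 24700×10³ × 2.532 / 97.50² = 6.494×10^4 lb
Factor of safety n = P_cr / P = 64.938 / 18.8 = 3.45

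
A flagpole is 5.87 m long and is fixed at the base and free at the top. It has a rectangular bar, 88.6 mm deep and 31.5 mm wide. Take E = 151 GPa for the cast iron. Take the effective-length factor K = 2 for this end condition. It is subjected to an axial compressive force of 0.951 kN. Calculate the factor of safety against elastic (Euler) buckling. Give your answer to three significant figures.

Buckling occurs about the weak axis: I_min = h·b³/12 with b = 31.5 mm (the shorter side).
I_min = 88.6×31.5³/12 = 2.308×10^5 mm⁴
I = 2.308×10^5 mm⁴ = 2.308×10^-7 m⁴
Effective length L_e = K·L = 2 × 5.87 = 11.74 m
P_cr = π²EI / L_e² = π² × 151×10⁹ × 2.308×10^-7 / 11.74² = 2.495×10^3 N
Factor of safety n = P_cr / P = 2.4953 / 0.951 = 2.62

n ≈ 2.62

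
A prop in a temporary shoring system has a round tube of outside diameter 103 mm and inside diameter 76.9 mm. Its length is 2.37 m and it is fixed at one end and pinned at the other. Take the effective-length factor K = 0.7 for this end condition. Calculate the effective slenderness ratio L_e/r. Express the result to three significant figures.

λ ≈ 51.6

d_o = 103 mm, d_i = 76.9 mm
I = π(d_o⁴ − d_i⁴)/64 = π(103⁴ − 76.90⁴)/64 = 3.808×10^6 mm⁴
A = 3.688×10^3 mm²;  r_min = √(I/A) = √(3.808×10^6/3.688×10^3) = 32.14 mm
L_e = K·L = 0.7 × 2.37 m = 1.659 m = 1659.0 mm
λ = L_e / r_min = 1659.0 / 32.14 = 51.6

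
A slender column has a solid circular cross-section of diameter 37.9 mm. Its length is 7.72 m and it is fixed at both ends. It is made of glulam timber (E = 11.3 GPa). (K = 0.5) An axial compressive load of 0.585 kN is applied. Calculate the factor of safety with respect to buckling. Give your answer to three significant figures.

n ≈ 1.30

I = πd⁴/64 = π×37.9⁴/64 = 1.013×10^5 mm⁴
I = 1.013×10^5 mm⁴ = 1.013×10^-7 m⁴
Effective length L_e = K·L = 0.5 × 7.72 = 3.860 m
P_cr = π²EI / L_e² = π² × 11.3×10⁹ × 1.013×10^-7 / 3.860² = 758.1 N
Factor of safety n = P_cr / P = 0.75811 / 0.585 = 1.30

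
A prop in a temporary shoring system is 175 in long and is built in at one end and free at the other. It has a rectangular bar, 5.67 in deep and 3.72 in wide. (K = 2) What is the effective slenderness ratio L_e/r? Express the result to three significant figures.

Buckling occurs about the weak axis: I_min = h·b³/12 with b = 3.72 in (the shorter side).
I_min = 5.67×3.72³/12 = 24.32 in⁴
A = 21.09 in²;  r_min = √(I/A) = √(24.32/21.09) = 1.074 in
L_e = K·L = 2 × 175 = 350.0 in
λ = L_e / r_min = 350.00 / 1.074 = 326

λ ≈ 326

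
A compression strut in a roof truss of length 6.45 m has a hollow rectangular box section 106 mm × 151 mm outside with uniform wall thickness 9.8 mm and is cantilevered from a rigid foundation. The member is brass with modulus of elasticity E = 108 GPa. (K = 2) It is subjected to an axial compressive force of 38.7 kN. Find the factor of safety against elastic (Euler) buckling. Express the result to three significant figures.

Inner dimensions: h_i = 151 − 2×9.8 = 131.4 mm, b_i = 106 − 2×9.8 = 86.40 mm
Weak-axis I_min = (h_o·b_o³ − h_i·b_i³)/12 with b_o = 106, b_i = 86.40 mm (shorter outer/inner sides).
I_min = (151×106³ − 131.4×86.40³)/12 = 7.925×10^6 mm⁴
I = 7.925×10^6 mm⁴ = 7.925×10^-6 m⁴
Effective length L_e = K·L = 2 × 6.45 = 12.90 m
P_cr = π²EI / L_e² = π² × 108×10⁹ × 7.925×10^-6 / 12.90² = 5.076×10^4 N
Factor of safety n = P_cr / P = 50.759 / 38.7 = 1.31

n ≈ 1.31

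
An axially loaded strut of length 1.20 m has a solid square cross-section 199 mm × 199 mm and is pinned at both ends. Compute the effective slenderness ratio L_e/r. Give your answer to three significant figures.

λ ≈ 20.9

For a square r = a/√12 = 199/√12 = 57.45 mm
L_e = K·L = 1 × 1.20 m = 1.200 m = 1200.0 mm
λ = L_e / r_min = 1200.0 / 57.45 = 20.9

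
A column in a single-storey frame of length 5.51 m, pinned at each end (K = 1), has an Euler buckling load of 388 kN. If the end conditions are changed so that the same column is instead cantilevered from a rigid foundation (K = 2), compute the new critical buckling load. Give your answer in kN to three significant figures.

P_cr ∝ 1/K², so P_cr,new = P_cr,old × (K_old/K_new)² = 388 × (1/2)²
= 388 × 0.2500 = 97.0 kN

P_cr ≈ 97.0 kN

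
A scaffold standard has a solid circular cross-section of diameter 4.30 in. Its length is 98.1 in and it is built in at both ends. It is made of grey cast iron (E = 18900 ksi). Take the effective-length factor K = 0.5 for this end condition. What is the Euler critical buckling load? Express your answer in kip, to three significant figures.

P_cr ≈ 1300 kip

I = πd⁴/64 = π×4.30⁴/64 = 16.78 in⁴
Effective length L_e = K·L = 0.5 × 98.1 = 49.05 in
P_cr = π²EI / L_e² = π² × 18900×10³ × 16.78 / 49.05² = 1.301×10^6 lb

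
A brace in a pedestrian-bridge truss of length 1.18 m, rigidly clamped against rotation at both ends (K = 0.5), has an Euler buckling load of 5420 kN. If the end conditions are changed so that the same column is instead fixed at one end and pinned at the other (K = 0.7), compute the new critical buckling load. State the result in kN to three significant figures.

P_cr ≈ 2770 kN

P_cr ∝ 1/K², so P_cr,new = P_cr,old × (K_old/K_new)² = 5420 × (0.5/0.7)²
= 5420 × 0.5102 = 2770 kN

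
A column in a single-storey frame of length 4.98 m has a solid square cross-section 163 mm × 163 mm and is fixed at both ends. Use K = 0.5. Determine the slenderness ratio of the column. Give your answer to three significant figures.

I = a⁴/12 = 163⁴/12 = 5.883×10^7 mm⁴
A = 2.657×10^4 mm²;  r_min = √(I/A) = √(5.883×10^7/2.657×10^4) = 47.05 mm
L_e = K·L = 0.5 × 4.98 m = 2.490 m = 2490.0 mm
λ = L_e / r_min = 2490.0 / 47.05 = 52.9

λ ≈ 52.9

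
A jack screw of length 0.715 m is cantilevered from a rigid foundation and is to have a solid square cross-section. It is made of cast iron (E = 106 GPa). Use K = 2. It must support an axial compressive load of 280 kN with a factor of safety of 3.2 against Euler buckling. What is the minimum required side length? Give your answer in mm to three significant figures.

Required P_cr = n·P = 3.2 × 280 = 896.0 kN
L_e = K·L = 2 × 0.715 = 1.430 m
Required I = P_cr·L_e²/(π²E) = 8.960×10^5 × 1.430² / (π² × 1.06×10^11) = 1.751×10^-6 m⁴
I_req = 1.751×10^6 mm⁴
Solid square: I = a⁴/12  ⇒  a = (12I)^(1/4) = (12×1.751×10^6)^(1/4) = 67.7 mm

a ≈ 67.7 mm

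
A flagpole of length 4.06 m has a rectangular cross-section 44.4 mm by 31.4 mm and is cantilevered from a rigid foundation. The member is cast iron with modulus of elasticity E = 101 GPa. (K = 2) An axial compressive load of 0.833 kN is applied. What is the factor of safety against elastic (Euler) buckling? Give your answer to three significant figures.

Buckling occurs about the weak axis: I_min = h·b³/12 with b = 31.4 mm (the shorter side).
I_min = 44.4×31.4³/12 = 1.145×10^5 mm⁴
I = 1.145×10^5 mm⁴ = 1.145×10^-7 m⁴
Effective length L_e = K·L = 2 × 4.06 = 8.120 m
P_cr = π²EI / L_e² = π² × 101×10⁹ × 1.145×10^-7 / 8.120² = 1.732×10^3 N
Factor of safety n = P_cr / P = 1.7318 / 0.833 = 2.08

n ≈ 2.08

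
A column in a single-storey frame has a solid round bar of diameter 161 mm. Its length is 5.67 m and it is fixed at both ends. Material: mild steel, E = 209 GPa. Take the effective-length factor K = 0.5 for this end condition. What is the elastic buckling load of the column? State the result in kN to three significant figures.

I = πd⁴/64 = π×161⁴/64 = 3.298×10^7 mm⁴
I = 3.298×10^7 mm⁴ = 3.298×10^-5 m⁴
Effective length L_e = K·L = 0.5 × 5.67 = 2.835 m
P_cr = π²EI / L_e² = π² × 209×10⁹ × 3.298×10^-5 / 2.835² = 8.465×10^6 N

P_cr ≈ 8460 kN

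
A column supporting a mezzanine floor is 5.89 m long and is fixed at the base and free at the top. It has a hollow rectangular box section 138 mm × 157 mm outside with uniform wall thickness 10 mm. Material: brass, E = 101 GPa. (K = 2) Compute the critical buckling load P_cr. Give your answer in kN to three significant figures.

P_cr ≈ 112 kN

Inner dimensions: h_i = 157 − 2×10 = 137.0 mm, b_i = 138 − 2×10 = 118.0 mm
Weak-axis I_min = (h_o·b_o³ − h_i·b_i³)/12 with b_o = 138, b_i = 118.0 mm (shorter outer/inner sides).
I_min = (157×138³ − 137.0×118.0³)/12 = 1.563×10^7 mm⁴
I = 1.563×10^7 mm⁴ = 1.563×10^-5 m⁴
Effective length L_e = K·L = 2 × 5.89 = 11.78 m
P_cr = π²EI / L_e² = π² × 101×10⁹ × 1.563×10^-5 / 11.78² = 1.122×10^5 N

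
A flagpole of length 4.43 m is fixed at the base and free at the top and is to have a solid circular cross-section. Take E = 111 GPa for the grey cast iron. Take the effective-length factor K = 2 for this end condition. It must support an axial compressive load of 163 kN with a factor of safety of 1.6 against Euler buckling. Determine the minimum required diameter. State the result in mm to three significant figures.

Required P_cr = n·P = 1.6 × 163 = 260.8 kN
L_e = K·L = 2 × 4.43 = 8.860 m
Required I = P_cr·L_e²/(π²E) = 2.608×10^5 × 8.860² / (π² × 1.11×10^11) = 1.869×10^-5 m⁴
I_req = 1.869×10^7 mm⁴
Solid circle: I = πd⁴/64  ⇒  d = (64I/π)^(1/4) = (64×1.869×10^7/π)^(1/4) = 140 mm

d ≈ 140 mm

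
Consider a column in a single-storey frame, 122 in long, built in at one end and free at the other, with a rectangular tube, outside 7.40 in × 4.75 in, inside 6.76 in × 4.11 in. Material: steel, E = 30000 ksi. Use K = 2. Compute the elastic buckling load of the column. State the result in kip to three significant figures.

Weak-axis I_min = (h_o·b_o³ − h_i·b_i³)/12 with b_o = 4.75, b_i = 4.110 in (shorter outer/inner sides).
I_min = (7.40×4.75³ − 6.760×4.110³)/12 = 26.98 in⁴
Effective length L_e = K·L = 2 × 122 = 244.0 in
P_cr = π²EI / L_e² = π² × 30000×10³ × 26.98 / 244.0² = 1.342×10^5 lb

P_cr ≈ 134 kip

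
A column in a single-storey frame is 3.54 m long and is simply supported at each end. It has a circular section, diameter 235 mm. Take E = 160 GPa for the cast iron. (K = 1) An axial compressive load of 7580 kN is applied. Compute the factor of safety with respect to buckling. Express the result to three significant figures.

I = πd⁴/64 = π×235⁴/64 = 1.497×10^8 mm⁴
I = 1.497×10^8 mm⁴ = 1.497×10^-4 m⁴
Effective length L_e = K·L = 1 × 3.54 = 3.540 m
P_cr = π²EI / L_e² = π² × 160×10⁹ × 1.497×10^-4 / 3.540² = 1.886×10^7 N
Factor of safety n = P_cr / P = 18865 / 7580 = 2.49

n ≈ 2.49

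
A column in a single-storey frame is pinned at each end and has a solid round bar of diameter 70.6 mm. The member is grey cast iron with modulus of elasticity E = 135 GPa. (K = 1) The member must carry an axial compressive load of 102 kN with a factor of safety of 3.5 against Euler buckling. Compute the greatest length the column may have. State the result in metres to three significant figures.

I = πd⁴/64 = π×70.6⁴/64 = 1.220×10^6 mm⁴
I = 1.220×10^-6 m⁴
Required critical load P_cr = n·P = 3.5 × 102 = 357.0 kN = 3.570×10^5 N
From P_cr = π²EI/(K·L)²:  L = (1/K)·√(π²EI/P_cr) = (1/1)·√(π²×1.35×10^11×1.220×10^-6/3.570×10^5)
L = 2.13 m

L_max ≈ 2.13 m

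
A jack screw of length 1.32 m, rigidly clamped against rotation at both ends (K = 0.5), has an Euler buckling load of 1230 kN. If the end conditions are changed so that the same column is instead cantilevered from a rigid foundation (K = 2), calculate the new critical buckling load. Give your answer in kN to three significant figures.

P_cr ≈ 76.9 kN

P_cr ∝ 1/K², so P_cr,new = P_cr,old × (K_old/K_new)² = 1230 × (0.5/2)²
= 1230 × 0.06250 = 76.9 kN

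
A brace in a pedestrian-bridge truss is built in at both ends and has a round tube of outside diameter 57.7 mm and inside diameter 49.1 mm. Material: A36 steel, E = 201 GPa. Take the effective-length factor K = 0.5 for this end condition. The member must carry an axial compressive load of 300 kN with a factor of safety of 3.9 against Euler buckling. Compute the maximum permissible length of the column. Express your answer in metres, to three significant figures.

L_max ≈ 1.32 m

d_o = 57.7 mm, d_i = 49.1 mm
I = π(d_o⁴ − d_i⁴)/64 = π(57.7⁴ − 49.10⁴)/64 = 2.588×10^5 mm⁴
I = 2.588×10^-7 m⁴
Required critical load P_cr = n·P = 3.9 × 300 = 1170 kN = 1.170×10^6 N
From P_cr = π²EI/(K·L)²:  L = (1/K)·√(π²EI/P_cr) = (1/0.5)·√(π²×2.01×10^11×2.588×10^-7/1.170×10^6)
L = 1.32 m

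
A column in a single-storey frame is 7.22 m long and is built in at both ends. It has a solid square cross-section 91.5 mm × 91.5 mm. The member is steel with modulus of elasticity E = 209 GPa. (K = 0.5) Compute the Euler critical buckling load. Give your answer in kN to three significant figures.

I = a⁴/12 = 91.5⁴/12 = 5.841×10^6 mm⁴
I = 5.841×10^6 mm⁴ = 5.841×10^-6 m⁴
Effective length L_e = K·L = 0.5 × 7.22 = 3.610 m
P_cr = π²EI / L_e² = π² × 209×10⁹ × 5.841×10^-6 / 3.610² = 9.246×10^5 N

P_cr ≈ 925 kN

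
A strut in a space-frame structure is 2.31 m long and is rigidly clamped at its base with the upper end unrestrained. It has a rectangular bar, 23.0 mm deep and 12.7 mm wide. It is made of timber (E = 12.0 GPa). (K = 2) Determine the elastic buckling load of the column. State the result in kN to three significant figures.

Buckling occurs about the weak axis: I_min = h·b³/12 with b = 12.7 mm (the shorter side).
I_min = 23.0×12.7³/12 = 3.926×10^3 mm⁴
I = 3.926×10^3 mm⁴ = 3.926×10^-9 m⁴
Effective length L_e = K·L = 2 × 2.31 = 4.620 m
P_cr = π²EI / L_e² = π² × 12.0×10⁹ × 3.926×10^-9 / 4.620² = 21.78 N

P_cr ≈ 0.0218 kN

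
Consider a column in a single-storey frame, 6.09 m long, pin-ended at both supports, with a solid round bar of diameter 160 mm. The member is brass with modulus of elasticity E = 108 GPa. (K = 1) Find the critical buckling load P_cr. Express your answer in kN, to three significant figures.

P_cr ≈ 925 kN

I = πd⁴/64 = π×160⁴/64 = 3.217×10^7 mm⁴
I = 3.217×10^7 mm⁴ = 3.217×10^-5 m⁴
Effective length L_e = K·L = 1 × 6.09 = 6.090 m
P_cr = π²EI / L_e² = π² × 108×10⁹ × 3.217×10^-5 / 6.090² = 9.246×10^5 N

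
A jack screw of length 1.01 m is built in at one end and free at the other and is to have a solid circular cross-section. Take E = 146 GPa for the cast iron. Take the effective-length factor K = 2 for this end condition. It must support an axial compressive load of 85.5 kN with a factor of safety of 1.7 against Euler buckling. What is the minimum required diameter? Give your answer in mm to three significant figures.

d ≈ 53.8 mm

Required P_cr = n·P = 1.7 × 85.5 = 145.4 kN
L_e = K·L = 2 × 1.01 = 2.020 m
Required I = P_cr·L_e²/(π²E) = 1.454×10^5 × 2.020² / (π² × 1.46×10^11) = 4.116×10^-7 m⁴
I_req = 4.116×10^5 mm⁴
Solid circle: I = πd⁴/64  ⇒  d = (64I/π)^(1/4) = (64×4.116×10^5/π)^(1/4) = 53.8 mm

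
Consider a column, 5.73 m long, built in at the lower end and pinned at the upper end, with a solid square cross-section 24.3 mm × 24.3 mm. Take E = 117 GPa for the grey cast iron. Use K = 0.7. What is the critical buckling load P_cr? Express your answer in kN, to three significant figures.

I = a⁴/12 = 24.3⁴/12 = 2.906×10^4 mm⁴
I = 2.906×10^4 mm⁴ = 2.906×10^-8 m⁴
Effective length L_e = K·L = 0.7 × 5.73 = 4.011 m
P_cr = π²EI / L_e² = π² × 117×10⁹ × 2.906×10^-8 / 4.011² = 2.086×10^3 N

P_cr ≈ 2.09 kN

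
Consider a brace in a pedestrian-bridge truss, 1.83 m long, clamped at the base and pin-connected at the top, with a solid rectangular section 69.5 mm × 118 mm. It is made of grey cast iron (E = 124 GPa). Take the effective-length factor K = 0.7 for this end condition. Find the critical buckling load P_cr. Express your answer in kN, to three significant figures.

P_cr ≈ 2460 kN

Buckling occurs about the weak axis: I_min = h·b³/12 with b = 69.5 mm (the shorter side).
I_min = 118×69.5³/12 = 3.301×10^6 mm⁴
I = 3.301×10^6 mm⁴ = 3.301×10^-6 m⁴
Effective length L_e = K·L = 0.7 × 1.83 = 1.281 m
P_cr = π²EI / L_e² = π² × 124×10⁹ × 3.301×10^-6 / 1.281² = 2.462×10^6 N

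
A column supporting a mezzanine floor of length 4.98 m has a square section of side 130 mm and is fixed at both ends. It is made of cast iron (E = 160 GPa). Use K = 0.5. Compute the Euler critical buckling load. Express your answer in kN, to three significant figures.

P_cr ≈ 6060 kN

I = a⁴/12 = 130⁴/12 = 2.380×10^7 mm⁴
I = 2.380×10^7 mm⁴ = 2.380×10^-5 m⁴
Effective length L_e = K·L = 0.5 × 4.98 = 2.490 m
P_cr = π²EI / L_e² = π² × 160×10⁹ × 2.380×10^-5 / 2.490² = 6.062×10^6 N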